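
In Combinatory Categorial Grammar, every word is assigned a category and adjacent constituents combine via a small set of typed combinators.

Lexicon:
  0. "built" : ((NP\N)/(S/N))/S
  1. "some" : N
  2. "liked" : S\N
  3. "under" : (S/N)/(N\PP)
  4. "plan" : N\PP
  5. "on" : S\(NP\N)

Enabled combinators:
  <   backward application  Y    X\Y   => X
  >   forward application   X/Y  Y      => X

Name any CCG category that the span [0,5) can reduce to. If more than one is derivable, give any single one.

NP\N

[0,6] S   <
  [0,5] NP\N   >
    [0,3] (NP\N)/(S/N)   >
      [0,1] "built" : ((NP\N)/(S/N))/S
      [1,3] S   <
        [1,2] "some" : N
        [2,3] "liked" : S\N
    [3,5] S/N   >
      [3,4] "under" : (S/N)/(N\PP)
      [4,5] "plan" : N\PP
  [5,6] "on" : S\(NP\N)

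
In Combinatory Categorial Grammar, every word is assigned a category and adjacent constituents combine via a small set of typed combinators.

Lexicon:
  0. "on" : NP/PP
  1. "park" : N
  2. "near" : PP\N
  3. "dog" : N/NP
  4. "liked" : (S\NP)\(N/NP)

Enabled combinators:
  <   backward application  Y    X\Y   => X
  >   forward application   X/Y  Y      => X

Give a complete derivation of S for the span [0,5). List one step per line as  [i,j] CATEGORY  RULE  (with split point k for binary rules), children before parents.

[0,1] NP/PP  lex  "on"
[1,2] N  lex  "park"
[2,3] PP\N  lex  "near"
[1,3] PP  <  k=2
[0,3] NP  >  k=1
[3,4] N/NP  lex  "dog"
[4,5] (S\NP)\(N/NP)  lex  "liked"
[3,5] S\NP  <  k=4
[0,5] S  <  k=3

[0,5] S   <
  [0,3] NP   >
    [0,1] "on" : NP/PP
    [1,3] PP   <
      [1,2] "park" : N
      [2,3] "near" : PP\N
  [3,5] S\NP   <
    [3,4] "dog" : N/NP
    [4,5] "liked" : (S\NP)\(N/NP)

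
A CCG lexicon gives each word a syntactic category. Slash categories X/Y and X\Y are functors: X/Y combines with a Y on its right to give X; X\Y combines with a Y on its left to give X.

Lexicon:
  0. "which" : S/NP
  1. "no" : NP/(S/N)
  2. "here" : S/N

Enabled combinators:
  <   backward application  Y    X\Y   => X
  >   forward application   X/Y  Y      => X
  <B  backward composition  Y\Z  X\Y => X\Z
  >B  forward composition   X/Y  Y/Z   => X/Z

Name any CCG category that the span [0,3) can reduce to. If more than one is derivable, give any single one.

[0,3] S   >
  [0,1] "which" : S/NP
  [1,3] NP   >
    [1,2] "no" : NP/(S/N)
    [2,3] "here" : S/N

S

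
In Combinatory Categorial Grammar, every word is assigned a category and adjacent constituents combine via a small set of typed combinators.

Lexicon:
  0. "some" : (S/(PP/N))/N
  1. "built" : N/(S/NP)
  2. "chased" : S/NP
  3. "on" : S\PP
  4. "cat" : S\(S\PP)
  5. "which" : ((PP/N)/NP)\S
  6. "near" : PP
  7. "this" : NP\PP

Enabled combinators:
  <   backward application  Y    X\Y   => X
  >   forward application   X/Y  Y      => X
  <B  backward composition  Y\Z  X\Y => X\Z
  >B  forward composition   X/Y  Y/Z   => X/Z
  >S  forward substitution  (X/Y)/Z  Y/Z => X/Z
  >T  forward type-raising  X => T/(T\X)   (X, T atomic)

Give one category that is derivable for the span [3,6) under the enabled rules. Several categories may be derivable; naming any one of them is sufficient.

(PP/N)/NP

[0,8] S   >
  [0,6] S/NP   >B
    [0,3] S/(PP/N)   >
      [0,1] "some" : (S/(PP/N))/N
      [1,3] N   >
        [1,2] "built" : N/(S/NP)
        [2,3] "chased" : S/NP
    [3,6] (PP/N)/NP   <
      [3,5] S   <
        [3,4] "on" : S\PP
        [4,5] "cat" : S\(S\PP)
      [5,6] "which" : ((PP/N)/NP)\S
  [6,8] NP   <
    [6,7] "near" : PP
    [7,8] "this" : NP\PP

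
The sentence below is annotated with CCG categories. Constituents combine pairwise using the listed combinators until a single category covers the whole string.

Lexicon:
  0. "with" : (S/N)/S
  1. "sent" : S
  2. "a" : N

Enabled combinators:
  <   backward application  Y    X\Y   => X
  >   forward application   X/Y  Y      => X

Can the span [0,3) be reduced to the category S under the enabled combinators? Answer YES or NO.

[0,3] S   >
  [0,2] S/N   >
    [0,1] "with" : (S/N)/S
    [1,2] "sent" : S
  [2,3] "a" : N

YES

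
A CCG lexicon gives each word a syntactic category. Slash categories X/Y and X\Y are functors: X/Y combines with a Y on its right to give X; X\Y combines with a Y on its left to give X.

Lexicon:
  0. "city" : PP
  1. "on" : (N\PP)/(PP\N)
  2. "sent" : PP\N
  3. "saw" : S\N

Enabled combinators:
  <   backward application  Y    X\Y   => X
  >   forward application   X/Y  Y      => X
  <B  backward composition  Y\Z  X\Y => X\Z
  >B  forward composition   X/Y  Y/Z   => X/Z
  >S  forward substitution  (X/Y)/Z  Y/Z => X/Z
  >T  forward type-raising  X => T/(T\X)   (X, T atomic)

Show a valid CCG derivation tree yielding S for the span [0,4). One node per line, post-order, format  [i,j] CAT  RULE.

[0,4] S   >
  [0,1] S/(S\PP)   >T
    [0,1] "city" : PP
  [1,4] S\PP   <B
    [1,3] N\PP   >
      [1,2] "on" : (N\PP)/(PP\N)
      [2,3] "sent" : PP\N
    [3,4] "saw" : S\N

[0,1] PP  lex  "city"
[0,1] S/(S\PP)  >T
[1,2] (N\PP)/(PP\N)  lex  "on"
[2,3] PP\N  lex  "sent"
[1,3] N\PP  >  k=2
[3,4] S\N  lex  "saw"
[1,4] S\PP  <B  k=3
[0,4] S  >  k=1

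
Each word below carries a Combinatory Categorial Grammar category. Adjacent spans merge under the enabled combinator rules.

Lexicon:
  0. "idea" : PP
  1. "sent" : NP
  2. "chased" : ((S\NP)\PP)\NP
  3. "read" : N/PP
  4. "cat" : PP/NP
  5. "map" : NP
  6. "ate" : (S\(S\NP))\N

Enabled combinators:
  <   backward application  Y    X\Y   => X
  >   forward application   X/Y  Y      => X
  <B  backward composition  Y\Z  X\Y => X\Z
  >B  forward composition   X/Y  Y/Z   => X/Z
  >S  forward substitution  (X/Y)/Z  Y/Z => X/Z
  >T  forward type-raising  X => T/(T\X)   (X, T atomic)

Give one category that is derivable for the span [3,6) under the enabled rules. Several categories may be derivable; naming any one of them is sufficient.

[0,7] S   <
  [0,3] S\NP   <
    [0,1] "idea" : PP
    [1,3] (S\NP)\PP   <
      [1,2] "sent" : NP
      [2,3] "chased" : ((S\NP)\PP)\NP
  [3,7] S\(S\NP)   <
    [3,6] N   >
      [3,5] N/NP   >B
        [3,4] "read" : N/PP
        [4,5] "cat" : PP/NP
      [5,6] "map" : NP
    [6,7] "ate" : (S\(S\NP))\N

N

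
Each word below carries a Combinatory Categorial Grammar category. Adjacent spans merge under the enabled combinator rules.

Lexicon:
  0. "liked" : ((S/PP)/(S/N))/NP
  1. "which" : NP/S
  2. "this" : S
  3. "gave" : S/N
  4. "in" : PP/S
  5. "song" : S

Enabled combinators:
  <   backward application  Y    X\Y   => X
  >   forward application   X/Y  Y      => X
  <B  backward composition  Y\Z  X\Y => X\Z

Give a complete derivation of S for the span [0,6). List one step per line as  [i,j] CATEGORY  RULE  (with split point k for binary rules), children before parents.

[0,1] ((S/PP)/(S/N))/NP  lex  "liked"
[1,2] NP/S  lex  "which"
[2,3] S  lex  "this"
[1,3] NP  >  k=2
[0,3] (S/PP)/(S/N)  >  k=1
[3,4] S/N  lex  "gave"
[0,4] S/PP  >  k=3
[4,5] PP/S  lex  "in"
[5,6] S  lex  "song"
[4,6] PP  >  k=5
[0,6] S  >  k=4

[0,6] S   >
  [0,4] S/PP   >
    [0,3] (S/PP)/(S/N)   >
      [0,1] "liked" : ((S/PP)/(S/N))/NP
      [1,3] NP   >
        [1,2] "which" : NP/S
        [2,3] "this" : S
    [3,4] "gave" : S/N
  [4,6] PP   >
    [4,5] "in" : PP/S
    [5,6] "song" : S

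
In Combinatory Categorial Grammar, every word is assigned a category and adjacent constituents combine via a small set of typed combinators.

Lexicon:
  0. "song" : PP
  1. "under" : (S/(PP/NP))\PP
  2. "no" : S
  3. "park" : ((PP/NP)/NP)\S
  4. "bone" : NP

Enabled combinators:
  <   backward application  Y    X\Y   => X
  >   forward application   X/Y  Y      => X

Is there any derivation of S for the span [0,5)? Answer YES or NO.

YES

[0,5] S   >
  [0,2] S/(PP/NP)   <
    [0,1] "song" : PP
    [1,2] "under" : (S/(PP/NP))\PP
  [2,5] PP/NP   >
    [2,4] (PP/NP)/NP   <
      [2,3] "no" : S
      [3,4] "park" : ((PP/NP)/NP)\S
    [4,5] "bone" : NP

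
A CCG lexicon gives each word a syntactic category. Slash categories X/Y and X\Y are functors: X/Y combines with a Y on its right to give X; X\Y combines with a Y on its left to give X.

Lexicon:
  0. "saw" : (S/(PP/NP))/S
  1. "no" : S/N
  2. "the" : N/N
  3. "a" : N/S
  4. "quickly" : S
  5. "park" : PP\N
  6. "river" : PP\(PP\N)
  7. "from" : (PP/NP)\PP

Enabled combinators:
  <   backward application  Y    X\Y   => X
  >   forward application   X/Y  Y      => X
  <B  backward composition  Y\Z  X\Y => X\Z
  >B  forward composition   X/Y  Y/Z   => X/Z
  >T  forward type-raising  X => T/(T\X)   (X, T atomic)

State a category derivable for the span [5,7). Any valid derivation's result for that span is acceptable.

PP

[0,8] S   >
  [0,5] S/(PP/NP)   >
    [0,1] "saw" : (S/(PP/NP))/S
    [1,5] S   >
      [1,3] S/N   >B
        [1,2] "no" : S/N
        [2,3] "the" : N/N
      [3,5] N   >
        [3,4] "a" : N/S
        [4,5] "quickly" : S
  [5,8] PP/NP   <
    [5,7] PP   <
      [5,6] "park" : PP\N
      [6,7] "river" : PP\(PP\N)
    [7,8] "from" : (PP/NP)\PP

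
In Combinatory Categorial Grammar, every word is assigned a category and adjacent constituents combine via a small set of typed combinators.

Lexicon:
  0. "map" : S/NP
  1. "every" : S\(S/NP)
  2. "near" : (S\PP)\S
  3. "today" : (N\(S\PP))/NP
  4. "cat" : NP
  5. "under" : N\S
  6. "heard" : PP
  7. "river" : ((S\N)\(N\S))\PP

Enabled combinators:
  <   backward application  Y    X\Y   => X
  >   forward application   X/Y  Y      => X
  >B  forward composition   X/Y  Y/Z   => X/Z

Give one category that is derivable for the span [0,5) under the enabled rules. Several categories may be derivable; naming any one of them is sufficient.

[0,8] S   <
  [0,5] N   <
    [0,3] S\PP   <
      [0,2] S   <
        [0,1] "map" : S/NP
        [1,2] "every" : S\(S/NP)
      [2,3] "near" : (S\PP)\S
    [3,5] N\(S\PP)   >
      [3,4] "today" : (N\(S\PP))/NP
      [4,5] "cat" : NP
  [5,8] S\N   <
    [5,6] "under" : N\S
    [6,8] (S\N)\(N\S)   <
      [6,7] "heard" : PP
      [7,8] "river" : ((S\N)\(N\S))\PP

N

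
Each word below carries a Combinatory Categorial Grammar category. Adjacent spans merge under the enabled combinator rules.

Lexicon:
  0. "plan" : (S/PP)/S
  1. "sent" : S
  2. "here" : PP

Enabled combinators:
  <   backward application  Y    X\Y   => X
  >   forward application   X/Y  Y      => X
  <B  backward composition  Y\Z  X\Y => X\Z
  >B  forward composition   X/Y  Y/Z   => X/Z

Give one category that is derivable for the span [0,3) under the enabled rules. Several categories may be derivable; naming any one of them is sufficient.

S

[0,3] S   >
  [0,2] S/PP   >
    [0,1] "plan" : (S/PP)/S
    [1,2] "sent" : S
  [2,3] "here" : PP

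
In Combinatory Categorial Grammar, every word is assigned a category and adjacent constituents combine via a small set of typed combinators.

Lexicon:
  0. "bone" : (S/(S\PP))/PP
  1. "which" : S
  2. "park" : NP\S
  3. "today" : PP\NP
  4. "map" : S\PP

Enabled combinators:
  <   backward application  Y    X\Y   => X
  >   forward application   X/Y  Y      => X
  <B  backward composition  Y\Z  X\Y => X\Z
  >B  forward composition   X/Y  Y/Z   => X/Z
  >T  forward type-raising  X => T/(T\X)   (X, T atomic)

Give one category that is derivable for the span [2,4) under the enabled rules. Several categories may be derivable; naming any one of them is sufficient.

[0,5] S   >
  [0,4] S/(S\PP)   >
    [0,1] "bone" : (S/(S\PP))/PP
    [1,4] PP   <
      [1,2] "which" : S
      [2,4] PP\S   <B
        [2,3] "park" : NP\S
        [3,4] "today" : PP\NP
  [4,5] "map" : S\PP

PP\S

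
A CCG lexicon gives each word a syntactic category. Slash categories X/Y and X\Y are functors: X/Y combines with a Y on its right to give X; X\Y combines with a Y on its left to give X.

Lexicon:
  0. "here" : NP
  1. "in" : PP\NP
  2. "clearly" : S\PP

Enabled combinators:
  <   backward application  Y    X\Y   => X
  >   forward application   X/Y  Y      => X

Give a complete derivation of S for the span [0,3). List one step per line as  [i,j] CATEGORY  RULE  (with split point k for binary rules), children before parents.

[0,3] S   <
  [0,2] PP   <
    [0,1] "here" : NP
    [1,2] "in" : PP\NP
  [2,3] "clearly" : S\PP

[0,1] NP  lex  "here"
[1,2] PP\NP  lex  "in"
[0,2] PP  <  k=1
[2,3] S\PP  lex  "clearly"
[0,3] S  <  k=2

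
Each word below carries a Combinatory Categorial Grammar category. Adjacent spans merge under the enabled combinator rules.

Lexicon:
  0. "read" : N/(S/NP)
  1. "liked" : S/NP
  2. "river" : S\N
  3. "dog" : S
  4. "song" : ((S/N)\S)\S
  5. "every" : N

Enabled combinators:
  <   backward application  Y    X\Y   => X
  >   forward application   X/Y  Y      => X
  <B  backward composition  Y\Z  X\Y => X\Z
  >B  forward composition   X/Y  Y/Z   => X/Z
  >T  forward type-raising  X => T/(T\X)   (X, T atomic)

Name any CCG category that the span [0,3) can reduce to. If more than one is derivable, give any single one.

[0,6] S   >
  [0,5] S/N   <
    [0,3] S   <
      [0,2] N   >
        [0,1] "read" : N/(S/NP)
        [1,2] "liked" : S/NP
      [2,3] "river" : S\N
    [3,5] (S/N)\S   <
      [3,4] "dog" : S
      [4,5] "song" : ((S/N)\S)\S
  [5,6] "every" : N

S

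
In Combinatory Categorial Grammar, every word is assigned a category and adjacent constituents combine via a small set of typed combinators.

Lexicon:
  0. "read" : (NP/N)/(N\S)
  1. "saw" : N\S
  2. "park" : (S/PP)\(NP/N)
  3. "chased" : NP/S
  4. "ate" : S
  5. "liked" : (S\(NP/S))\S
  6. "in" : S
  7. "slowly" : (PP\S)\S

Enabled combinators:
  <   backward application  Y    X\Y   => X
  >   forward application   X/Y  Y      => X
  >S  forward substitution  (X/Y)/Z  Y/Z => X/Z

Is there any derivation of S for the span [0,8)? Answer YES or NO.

YES

[0,8] S   >
  [0,3] S/PP   <
    [0,2] NP/N   >
      [0,1] "read" : (NP/N)/(N\S)
      [1,2] "saw" : N\S
    [2,3] "park" : (S/PP)\(NP/N)
  [3,8] PP   <
    [3,6] S   <
      [3,4] "chased" : NP/S
      [4,6] S\(NP/S)   <
        [4,5] "ate" : S
        [5,6] "liked" : (S\(NP/S))\S
    [6,8] PP\S   <
      [6,7] "in" : S
      [7,8] "slowly" : (PP\S)\S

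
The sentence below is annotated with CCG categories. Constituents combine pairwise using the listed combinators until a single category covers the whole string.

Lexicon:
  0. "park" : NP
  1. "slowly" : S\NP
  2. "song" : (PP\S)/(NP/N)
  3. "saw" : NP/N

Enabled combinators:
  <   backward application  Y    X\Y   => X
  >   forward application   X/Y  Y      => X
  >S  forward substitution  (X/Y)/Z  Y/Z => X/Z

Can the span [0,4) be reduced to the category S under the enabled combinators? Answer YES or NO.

NP S\NP (PP\S)/(NP/N) NP/N
CKY chart[0,4] = {PP}; S ∉ chart

NO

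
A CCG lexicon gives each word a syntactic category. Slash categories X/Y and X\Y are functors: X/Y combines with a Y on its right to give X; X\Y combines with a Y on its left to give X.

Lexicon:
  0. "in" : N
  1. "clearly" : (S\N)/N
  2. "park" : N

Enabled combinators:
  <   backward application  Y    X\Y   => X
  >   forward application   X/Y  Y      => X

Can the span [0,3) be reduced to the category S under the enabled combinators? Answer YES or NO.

[0,3] S   <
  [0,1] "in" : N
  [1,3] S\N   >
    [1,2] "clearly" : (S\N)/N
    [2,3] "park" : N

YES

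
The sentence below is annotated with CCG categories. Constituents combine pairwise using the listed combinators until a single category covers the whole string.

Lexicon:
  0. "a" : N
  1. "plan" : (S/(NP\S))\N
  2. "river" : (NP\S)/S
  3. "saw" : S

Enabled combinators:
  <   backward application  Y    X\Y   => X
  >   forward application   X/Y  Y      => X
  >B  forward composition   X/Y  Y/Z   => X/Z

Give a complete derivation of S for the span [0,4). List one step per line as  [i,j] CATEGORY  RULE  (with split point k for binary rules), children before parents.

[0,4] S   >
  [0,2] S/(NP\S)   <
    [0,1] "a" : N
    [1,2] "plan" : (S/(NP\S))\N
  [2,4] NP\S   >
    [2,3] "river" : (NP\S)/S
    [3,4] "saw" : S

[0,1] N  lex  "a"
[1,2] (S/(NP\S))\N  lex  "plan"
[0,2] S/(NP\S)  <  k=1
[2,3] (NP\S)/S  lex  "river"
[3,4] S  lex  "saw"
[2,4] NP\S  >  k=3
[0,4] S  >  k=2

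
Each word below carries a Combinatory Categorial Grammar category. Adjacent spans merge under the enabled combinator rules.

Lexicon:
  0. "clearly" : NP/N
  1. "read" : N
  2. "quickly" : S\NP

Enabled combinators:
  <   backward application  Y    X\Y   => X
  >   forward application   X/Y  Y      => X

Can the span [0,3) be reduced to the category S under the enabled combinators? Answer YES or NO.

YES

[0,3] S   <
  [0,2] NP   >
    [0,1] "clearly" : NP/N
    [1,2] "read" : N
  [2,3] "quickly" : S\NP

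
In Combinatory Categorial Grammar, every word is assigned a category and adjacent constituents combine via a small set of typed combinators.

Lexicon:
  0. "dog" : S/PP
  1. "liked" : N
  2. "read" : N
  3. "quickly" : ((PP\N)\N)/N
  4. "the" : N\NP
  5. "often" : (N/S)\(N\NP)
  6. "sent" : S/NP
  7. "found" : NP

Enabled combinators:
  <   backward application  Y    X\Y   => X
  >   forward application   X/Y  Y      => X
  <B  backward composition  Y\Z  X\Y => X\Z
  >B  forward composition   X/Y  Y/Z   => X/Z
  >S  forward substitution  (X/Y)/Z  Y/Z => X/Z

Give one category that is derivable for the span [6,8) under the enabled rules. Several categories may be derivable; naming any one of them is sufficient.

[0,8] S   >
  [0,1] "dog" : S/PP
  [1,8] PP   <
    [1,2] "liked" : N
    [2,8] PP\N   <
      [2,3] "read" : N
      [3,8] (PP\N)\N   >
        [3,4] "quickly" : ((PP\N)\N)/N
        [4,8] N   >
          [4,6] N/S   <
            [4,5] "the" : N\NP
            [5,6] "often" : (N/S)\(N\NP)
          [6,8] S   >
            [6,7] "sent" : S/NP
            [7,8] "found" : NP

S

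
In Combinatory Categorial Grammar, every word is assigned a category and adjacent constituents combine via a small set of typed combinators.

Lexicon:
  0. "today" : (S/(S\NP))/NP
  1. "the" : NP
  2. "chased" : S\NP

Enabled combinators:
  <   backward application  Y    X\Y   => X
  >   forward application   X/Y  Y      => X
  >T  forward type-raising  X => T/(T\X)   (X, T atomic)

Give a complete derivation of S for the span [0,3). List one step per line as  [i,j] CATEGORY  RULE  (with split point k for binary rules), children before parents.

[0,3] S   >
  [0,2] S/(S\NP)   >
    [0,1] "today" : (S/(S\NP))/NP
    [1,2] "the" : NP
  [2,3] "chased" : S\NP

[0,1] (S/(S\NP))/NP  lex  "today"
[1,2] NP  lex  "the"
[0,2] S/(S\NP)  >  k=1
[2,3] S\NP  lex  "chased"
[0,3] S  >  k=2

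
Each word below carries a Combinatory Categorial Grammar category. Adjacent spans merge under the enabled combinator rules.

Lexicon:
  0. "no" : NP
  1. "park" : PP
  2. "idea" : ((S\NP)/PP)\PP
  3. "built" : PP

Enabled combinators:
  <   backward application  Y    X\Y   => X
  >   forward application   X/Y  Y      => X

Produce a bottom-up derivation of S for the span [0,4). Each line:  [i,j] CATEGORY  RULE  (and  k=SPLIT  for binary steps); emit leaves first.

[0,1] NP  lex  "no"
[1,2] PP  lex  "park"
[2,3] ((S\NP)/PP)\PP  lex  "idea"
[1,3] (S\NP)/PP  <  k=2
[3,4] PP  lex  "built"
[1,4] S\NP  >  k=3
[0,4] S  <  k=1

[0,4] S   <
  [0,1] "no" : NP
  [1,4] S\NP   >
    [1,3] (S\NP)/PP   <
      [1,2] "park" : PP
      [2,3] "idea" : ((S\NP)/PP)\PP
    [3,4] "built" : PP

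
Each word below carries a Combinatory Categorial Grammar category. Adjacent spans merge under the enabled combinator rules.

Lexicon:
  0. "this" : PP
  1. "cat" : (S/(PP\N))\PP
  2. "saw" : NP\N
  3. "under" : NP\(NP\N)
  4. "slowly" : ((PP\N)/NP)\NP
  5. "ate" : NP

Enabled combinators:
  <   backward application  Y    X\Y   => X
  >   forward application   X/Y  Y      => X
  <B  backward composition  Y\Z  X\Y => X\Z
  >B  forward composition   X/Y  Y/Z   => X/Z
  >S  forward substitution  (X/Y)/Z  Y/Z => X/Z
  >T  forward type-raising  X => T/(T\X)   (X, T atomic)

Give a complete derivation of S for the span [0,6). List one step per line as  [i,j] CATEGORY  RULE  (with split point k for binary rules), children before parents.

[0,6] S   >
  [0,5] S/NP   >B
    [0,2] S/(PP\N)   <
      [0,1] "this" : PP
      [1,2] "cat" : (S/(PP\N))\PP
    [2,5] (PP\N)/NP   <
      [2,4] NP   <
        [2,3] "saw" : NP\N
        [3,4] "under" : NP\(NP\N)
      [4,5] "slowly" : ((PP\N)/NP)\NP
  [5,6] "ate" : NP

[0,1] PP  lex  "this"
[1,2] (S/(PP\N))\PP  lex  "cat"
[0,2] S/(PP\N)  <  k=1
[2,3] NP\N  lex  "saw"
[3,4] NP\(NP\N)  lex  "under"
[2,4] NP  <  k=3
[4,5] ((PP\N)/NP)\NP  lex  "slowly"
[2,5] (PP\N)/NP  <  k=4
[0,5] S/NP  >B  k=2
[5,6] NP  lex  "ate"
[0,6] S  >  k=5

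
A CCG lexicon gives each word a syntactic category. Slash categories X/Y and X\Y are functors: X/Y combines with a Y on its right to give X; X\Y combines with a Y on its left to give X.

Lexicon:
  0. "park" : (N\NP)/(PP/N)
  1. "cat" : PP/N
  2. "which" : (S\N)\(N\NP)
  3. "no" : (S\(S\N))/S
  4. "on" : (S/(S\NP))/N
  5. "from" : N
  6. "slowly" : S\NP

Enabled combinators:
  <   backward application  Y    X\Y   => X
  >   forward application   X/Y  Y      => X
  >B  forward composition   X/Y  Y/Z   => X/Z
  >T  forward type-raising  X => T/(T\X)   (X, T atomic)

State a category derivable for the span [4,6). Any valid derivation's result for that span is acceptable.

[0,7] S   <
  [0,3] S\N   <
    [0,2] N\NP   >
      [0,1] "park" : (N\NP)/(PP/N)
      [1,2] "cat" : PP/N
    [2,3] "which" : (S\N)\(N\NP)
  [3,7] S\(S\N)   >
    [3,4] "no" : (S\(S\N))/S
    [4,7] S   >
      [4,6] S/(S\NP)   >
        [4,5] "on" : (S/(S\NP))/N
        [5,6] "from" : N
      [6,7] "slowly" : S\NP

S/(S\NP)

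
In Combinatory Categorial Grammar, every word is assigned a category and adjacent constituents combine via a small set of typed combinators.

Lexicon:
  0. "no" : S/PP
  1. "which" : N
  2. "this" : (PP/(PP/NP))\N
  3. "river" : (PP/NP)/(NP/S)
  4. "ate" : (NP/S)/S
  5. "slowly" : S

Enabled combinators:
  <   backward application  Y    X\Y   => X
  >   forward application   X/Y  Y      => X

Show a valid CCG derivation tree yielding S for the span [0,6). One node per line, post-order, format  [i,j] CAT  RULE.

[0,1] S/PP  lex  "no"
[1,2] N  lex  "which"
[2,3] (PP/(PP/NP))\N  lex  "this"
[1,3] PP/(PP/NP)  <  k=2
[3,4] (PP/NP)/(NP/S)  lex  "river"
[4,5] (NP/S)/S  lex  "ate"
[5,6] S  lex  "slowly"
[4,6] NP/S  >  k=5
[3,6] PP/NP  >  k=4
[1,6] PP  >  k=3
[0,6] S  >  k=1

[0,6] S   >
  [0,1] "no" : S/PP
  [1,6] PP   >
    [1,3] PP/(PP/NP)   <
      [1,2] "which" : N
      [2,3] "this" : (PP/(PP/NP))\N
    [3,6] PP/NP   >
      [3,4] "river" : (PP/NP)/(NP/S)
      [4,6] NP/S   >
        [4,5] "ate" : (NP/S)/S
        [5,6] "slowly" : S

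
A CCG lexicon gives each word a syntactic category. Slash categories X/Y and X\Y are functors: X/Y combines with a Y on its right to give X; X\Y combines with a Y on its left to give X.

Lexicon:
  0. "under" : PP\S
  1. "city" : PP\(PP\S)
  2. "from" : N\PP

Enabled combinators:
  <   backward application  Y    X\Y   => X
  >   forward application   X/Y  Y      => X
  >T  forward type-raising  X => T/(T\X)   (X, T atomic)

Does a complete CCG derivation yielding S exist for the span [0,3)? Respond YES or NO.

PP\S PP\(PP\S) N\PP
CKY chart[0,3] = {N, N/(N\N), NP/(NP\N), PP/(PP\N), S/(S\N)}; S ∉ chart

NO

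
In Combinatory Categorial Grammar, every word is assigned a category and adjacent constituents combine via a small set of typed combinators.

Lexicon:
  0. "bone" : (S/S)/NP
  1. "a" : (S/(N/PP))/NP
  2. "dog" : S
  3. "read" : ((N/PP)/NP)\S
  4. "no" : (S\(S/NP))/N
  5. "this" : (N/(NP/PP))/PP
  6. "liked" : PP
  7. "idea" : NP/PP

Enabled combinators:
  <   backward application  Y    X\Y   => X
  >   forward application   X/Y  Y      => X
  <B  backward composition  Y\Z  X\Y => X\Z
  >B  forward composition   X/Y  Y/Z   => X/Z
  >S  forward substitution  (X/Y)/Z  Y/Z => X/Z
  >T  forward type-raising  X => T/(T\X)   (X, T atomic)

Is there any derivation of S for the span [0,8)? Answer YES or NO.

YES

[0,8] S   <
  [0,4] S/NP   >S
    [0,1] "bone" : (S/S)/NP
    [1,4] S/NP   >S
      [1,2] "a" : (S/(N/PP))/NP
      [2,4] (N/PP)/NP   <
        [2,3] "dog" : S
        [3,4] "read" : ((N/PP)/NP)\S
  [4,8] S\(S/NP)   >
    [4,5] "no" : (S\(S/NP))/N
    [5,8] N   >
      [5,7] N/(NP/PP)   >
        [5,6] "this" : (N/(NP/PP))/PP
        [6,7] "liked" : PP
      [7,8] "idea" : NP/PP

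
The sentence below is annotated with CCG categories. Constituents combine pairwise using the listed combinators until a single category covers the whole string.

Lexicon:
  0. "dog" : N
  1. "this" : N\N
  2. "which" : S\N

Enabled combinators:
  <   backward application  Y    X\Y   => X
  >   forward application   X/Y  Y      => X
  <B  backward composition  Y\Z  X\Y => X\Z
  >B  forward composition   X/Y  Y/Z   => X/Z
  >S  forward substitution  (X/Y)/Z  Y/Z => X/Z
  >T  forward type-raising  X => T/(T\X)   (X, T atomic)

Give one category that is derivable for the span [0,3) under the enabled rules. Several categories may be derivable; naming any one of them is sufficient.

S

[0,3] S   >
  [0,1] S/(S\N)   >T
    [0,1] "dog" : N
  [1,3] S\N   <B
    [1,2] "this" : N\N
    [2,3] "which" : S\N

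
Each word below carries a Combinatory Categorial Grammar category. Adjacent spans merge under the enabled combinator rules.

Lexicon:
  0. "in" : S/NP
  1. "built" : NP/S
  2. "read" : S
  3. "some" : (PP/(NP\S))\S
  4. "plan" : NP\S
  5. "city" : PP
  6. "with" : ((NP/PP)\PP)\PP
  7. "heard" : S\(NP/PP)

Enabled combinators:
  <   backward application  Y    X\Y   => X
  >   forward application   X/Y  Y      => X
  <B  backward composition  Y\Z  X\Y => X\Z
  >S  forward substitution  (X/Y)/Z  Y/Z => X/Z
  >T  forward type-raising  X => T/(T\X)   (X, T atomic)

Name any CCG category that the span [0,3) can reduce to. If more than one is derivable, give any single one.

S

[0,8] S   <
  [0,5] PP   >
    [0,4] PP/(NP\S)   <
      [0,3] S   >
        [0,1] "in" : S/NP
        [1,3] NP   >
          [1,2] "built" : NP/S
          [2,3] "read" : S
      [3,4] "some" : (PP/(NP\S))\S
    [4,5] "plan" : NP\S
  [5,8] S\PP   <B
    [5,7] (NP/PP)\PP   <
      [5,6] "city" : PP
      [6,7] "with" : ((NP/PP)\PP)\PP
    [7,8] "heard" : S\(NP/PP)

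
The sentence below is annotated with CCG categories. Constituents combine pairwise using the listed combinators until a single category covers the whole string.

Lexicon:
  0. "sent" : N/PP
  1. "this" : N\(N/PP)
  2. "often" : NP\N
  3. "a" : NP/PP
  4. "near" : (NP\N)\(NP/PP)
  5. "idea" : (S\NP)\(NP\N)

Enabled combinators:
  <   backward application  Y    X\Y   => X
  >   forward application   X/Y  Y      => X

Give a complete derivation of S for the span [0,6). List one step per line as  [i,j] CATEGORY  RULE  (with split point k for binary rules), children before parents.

[0,1] N/PP  lex  "sent"
[1,2] N\(N/PP)  lex  "this"
[0,2] N  <  k=1
[2,3] NP\N  lex  "often"
[0,3] NP  <  k=2
[3,4] NP/PP  lex  "a"
[4,5] (NP\N)\(NP/PP)  lex  "near"
[3,5] NP\N  <  k=4
[5,6] (S\NP)\(NP\N)  lex  "idea"
[3,6] S\NP  <  k=5
[0,6] S  <  k=3

[0,6] S   <
  [0,3] NP   <
    [0,2] N   <
      [0,1] "sent" : N/PP
      [1,2] "this" : N\(N/PP)
    [2,3] "often" : NP\N
  [3,6] S\NP   <
    [3,5] NP\N   <
      [3,4] "a" : NP/PP
      [4,5] "near" : (NP\N)\(NP/PP)
    [5,6] "idea" : (S\NP)\(NP\N)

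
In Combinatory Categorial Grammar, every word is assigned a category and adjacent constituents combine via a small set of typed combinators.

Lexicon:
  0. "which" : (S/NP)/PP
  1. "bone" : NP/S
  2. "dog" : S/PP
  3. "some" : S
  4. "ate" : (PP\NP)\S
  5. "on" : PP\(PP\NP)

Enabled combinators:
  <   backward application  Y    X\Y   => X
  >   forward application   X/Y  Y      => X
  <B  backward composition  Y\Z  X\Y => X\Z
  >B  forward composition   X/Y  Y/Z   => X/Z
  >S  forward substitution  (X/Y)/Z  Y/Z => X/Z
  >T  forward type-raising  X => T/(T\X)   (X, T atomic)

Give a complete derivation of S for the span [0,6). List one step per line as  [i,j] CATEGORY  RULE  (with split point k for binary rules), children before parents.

[0,1] (S/NP)/PP  lex  "which"
[1,2] NP/S  lex  "bone"
[2,3] S/PP  lex  "dog"
[1,3] NP/PP  >B  k=2
[0,3] S/PP  >S  k=1
[3,4] S  lex  "some"
[4,5] (PP\NP)\S  lex  "ate"
[3,5] PP\NP  <  k=4
[5,6] PP\(PP\NP)  lex  "on"
[3,6] PP  <  k=5
[0,6] S  >  k=3

[0,6] S   >
  [0,3] S/PP   >S
    [0,1] "which" : (S/NP)/PP
    [1,3] NP/PP   >B
      [1,2] "bone" : NP/S
      [2,3] "dog" : S/PP
  [3,6] PP   <
    [3,5] PP\NP   <
      [3,4] "some" : S
      [4,5] "ate" : (PP\NP)\S
    [5,6] "on" : PP\(PP\NP)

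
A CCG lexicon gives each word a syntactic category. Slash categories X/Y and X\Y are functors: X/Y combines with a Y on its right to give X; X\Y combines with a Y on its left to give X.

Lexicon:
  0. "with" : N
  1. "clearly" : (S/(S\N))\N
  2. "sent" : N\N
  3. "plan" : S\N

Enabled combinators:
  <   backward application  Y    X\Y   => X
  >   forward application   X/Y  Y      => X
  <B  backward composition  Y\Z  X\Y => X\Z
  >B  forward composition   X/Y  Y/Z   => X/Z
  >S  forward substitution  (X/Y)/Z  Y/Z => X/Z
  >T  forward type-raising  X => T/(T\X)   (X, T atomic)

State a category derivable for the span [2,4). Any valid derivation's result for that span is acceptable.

S\N

[0,4] S   >
  [0,2] S/(S\N)   <
    [0,1] "with" : N
    [1,2] "clearly" : (S/(S\N))\N
  [2,4] S\N   <B
    [2,3] "sent" : N\N
    [3,4] "plan" : S\N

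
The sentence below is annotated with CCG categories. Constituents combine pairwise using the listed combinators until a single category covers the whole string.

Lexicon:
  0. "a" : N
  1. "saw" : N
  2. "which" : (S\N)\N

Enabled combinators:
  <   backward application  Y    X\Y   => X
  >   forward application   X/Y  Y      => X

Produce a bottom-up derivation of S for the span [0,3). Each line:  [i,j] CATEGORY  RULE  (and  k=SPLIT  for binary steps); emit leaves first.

[0,3] S   <
  [0,1] "a" : N
  [1,3] S\N   <
    [1,2] "saw" : N
    [2,3] "which" : (S\N)\N

[0,1] N  lex  "a"
[1,2] N  lex  "saw"
[2,3] (S\N)\N  lex  "which"
[1,3] S\N  <  k=2
[0,3] S  <  k=1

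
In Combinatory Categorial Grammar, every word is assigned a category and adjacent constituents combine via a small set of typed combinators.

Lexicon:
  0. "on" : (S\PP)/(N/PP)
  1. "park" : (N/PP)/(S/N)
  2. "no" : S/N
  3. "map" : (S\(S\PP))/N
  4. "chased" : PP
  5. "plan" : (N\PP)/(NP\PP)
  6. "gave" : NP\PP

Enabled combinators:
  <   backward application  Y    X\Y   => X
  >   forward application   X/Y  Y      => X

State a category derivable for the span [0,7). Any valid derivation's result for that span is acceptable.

[0,7] S   <
  [0,3] S\PP   >
    [0,1] "on" : (S\PP)/(N/PP)
    [1,3] N/PP   >
      [1,2] "park" : (N/PP)/(S/N)
      [2,3] "no" : S/N
  [3,7] S\(S\PP)   >
    [3,4] "map" : (S\(S\PP))/N
    [4,7] N   <
      [4,5] "chased" : PP
      [5,7] N\PP   >
        [5,6] "plan" : (N\PP)/(NP\PP)
        [6,7] "gave" : NP\PP

S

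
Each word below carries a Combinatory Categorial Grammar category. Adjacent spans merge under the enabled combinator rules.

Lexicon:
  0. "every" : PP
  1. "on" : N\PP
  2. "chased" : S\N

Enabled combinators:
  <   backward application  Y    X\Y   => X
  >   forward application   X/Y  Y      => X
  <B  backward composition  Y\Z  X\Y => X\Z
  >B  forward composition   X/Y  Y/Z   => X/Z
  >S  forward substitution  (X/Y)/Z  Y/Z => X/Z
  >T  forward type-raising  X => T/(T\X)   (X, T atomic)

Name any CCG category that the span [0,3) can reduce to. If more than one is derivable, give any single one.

S

[0,3] S   >
  [0,1] S/(S\PP)   >T
    [0,1] "every" : PP
  [1,3] S\PP   <B
    [1,2] "on" : N\PP
    [2,3] "chased" : S\N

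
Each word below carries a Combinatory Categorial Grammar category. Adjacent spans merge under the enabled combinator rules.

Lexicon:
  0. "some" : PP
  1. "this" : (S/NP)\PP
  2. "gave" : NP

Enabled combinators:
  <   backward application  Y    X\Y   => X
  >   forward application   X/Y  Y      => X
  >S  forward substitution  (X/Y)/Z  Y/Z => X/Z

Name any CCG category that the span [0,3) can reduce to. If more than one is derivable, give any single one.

S

[0,3] S   >
  [0,2] S/NP   <
    [0,1] "some" : PP
    [1,2] "this" : (S/NP)\PP
  [2,3] "gave" : NP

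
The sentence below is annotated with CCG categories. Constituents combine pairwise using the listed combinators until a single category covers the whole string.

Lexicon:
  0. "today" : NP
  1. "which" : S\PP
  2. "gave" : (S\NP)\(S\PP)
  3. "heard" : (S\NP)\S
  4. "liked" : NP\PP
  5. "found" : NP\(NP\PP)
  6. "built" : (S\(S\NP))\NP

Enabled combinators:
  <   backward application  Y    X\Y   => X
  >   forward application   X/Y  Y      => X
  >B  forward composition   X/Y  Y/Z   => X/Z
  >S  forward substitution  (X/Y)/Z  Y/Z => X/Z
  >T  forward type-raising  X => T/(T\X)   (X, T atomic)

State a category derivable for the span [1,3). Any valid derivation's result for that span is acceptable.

[0,7] S   <
  [0,4] S\NP   <
    [0,3] S   <
      [0,1] "today" : NP
      [1,3] S\NP   <
        [1,2] "which" : S\PP
        [2,3] "gave" : (S\NP)\(S\PP)
    [3,4] "heard" : (S\NP)\S
  [4,7] S\(S\NP)   <
    [4,6] NP   <
      [4,5] "liked" : NP\PP
      [5,6] "found" : NP\(NP\PP)
    [6,7] "built" : (S\(S\NP))\NP

S\NP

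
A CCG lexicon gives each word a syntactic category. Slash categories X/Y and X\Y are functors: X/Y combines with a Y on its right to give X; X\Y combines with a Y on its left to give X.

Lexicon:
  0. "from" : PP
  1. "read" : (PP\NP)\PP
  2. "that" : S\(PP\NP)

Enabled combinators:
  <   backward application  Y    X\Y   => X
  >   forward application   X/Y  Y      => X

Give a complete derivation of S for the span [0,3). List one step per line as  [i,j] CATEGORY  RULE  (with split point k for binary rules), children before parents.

[0,3] S   <
  [0,2] PP\NP   <
    [0,1] "from" : PP
    [1,2] "read" : (PP\NP)\PP
  [2,3] "that" : S\(PP\NP)

[0,1] PP  lex  "from"
[1,2] (PP\NP)\PP  lex  "read"
[0,2] PP\NP  <  k=1
[2,3] S\(PP\NP)  lex  "that"
[0,3] S  <  k=2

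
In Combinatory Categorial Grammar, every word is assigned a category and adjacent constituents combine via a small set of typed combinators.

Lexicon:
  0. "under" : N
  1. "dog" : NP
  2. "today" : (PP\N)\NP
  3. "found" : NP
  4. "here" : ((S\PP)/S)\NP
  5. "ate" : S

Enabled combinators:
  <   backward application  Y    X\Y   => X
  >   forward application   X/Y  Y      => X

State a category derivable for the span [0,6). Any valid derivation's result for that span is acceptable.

S

[0,6] S   <
  [0,3] PP   <
    [0,1] "under" : N
    [1,3] PP\N   <
      [1,2] "dog" : NP
      [2,3] "today" : (PP\N)\NP
  [3,6] S\PP   >
    [3,5] (S\PP)/S   <
      [3,4] "found" : NP
      [4,5] "here" : ((S\PP)/S)\NP
    [5,6] "ate" : S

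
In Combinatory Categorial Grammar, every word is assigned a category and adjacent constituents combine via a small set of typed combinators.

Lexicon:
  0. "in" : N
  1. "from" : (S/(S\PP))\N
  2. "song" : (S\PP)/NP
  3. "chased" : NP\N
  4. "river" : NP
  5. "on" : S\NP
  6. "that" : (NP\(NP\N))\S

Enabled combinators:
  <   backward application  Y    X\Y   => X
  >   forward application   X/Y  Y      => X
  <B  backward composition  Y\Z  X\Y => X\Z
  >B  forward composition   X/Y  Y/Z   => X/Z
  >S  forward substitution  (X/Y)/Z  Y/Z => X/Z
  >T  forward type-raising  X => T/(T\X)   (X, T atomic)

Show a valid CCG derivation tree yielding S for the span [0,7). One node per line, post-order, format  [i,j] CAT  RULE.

[0,1] N  lex  "in"
[1,2] (S/(S\PP))\N  lex  "from"
[0,2] S/(S\PP)  <  k=1
[2,3] (S\PP)/NP  lex  "song"
[3,4] NP\N  lex  "chased"
[4,5] NP  lex  "river"
[4,5] S/(S\NP)  >T
[5,6] S\NP  lex  "on"
[4,6] S  >  k=5
[6,7] (NP\(NP\N))\S  lex  "that"
[4,7] NP\(NP\N)  <  k=6
[3,7] NP  <  k=4
[2,7] S\PP  >  k=3
[0,7] S  >  k=2

[0,7] S   >
  [0,2] S/(S\PP)   <
    [0,1] "in" : N
    [1,2] "from" : (S/(S\PP))\N
  [2,7] S\PP   >
    [2,3] "song" : (S\PP)/NP
    [3,7] NP   <
      [3,4] "chased" : NP\N
      [4,7] NP\(NP\N)   <
        [4,6] S   >
          [4,5] S/(S\NP)   >T
            [4,5] "river" : NP
          [5,6] "on" : S\NP
        [6,7] "that" : (NP\(NP\N))\S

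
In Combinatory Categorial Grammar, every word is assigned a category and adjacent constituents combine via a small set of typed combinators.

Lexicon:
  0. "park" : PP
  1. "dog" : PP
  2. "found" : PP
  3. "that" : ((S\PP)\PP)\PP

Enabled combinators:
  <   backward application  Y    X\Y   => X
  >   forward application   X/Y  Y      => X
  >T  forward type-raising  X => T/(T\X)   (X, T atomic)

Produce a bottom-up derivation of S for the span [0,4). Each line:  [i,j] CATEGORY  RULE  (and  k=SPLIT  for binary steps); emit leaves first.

[0,4] S   <
  [0,1] "park" : PP
  [1,4] S\PP   <
    [1,2] "dog" : PP
    [2,4] (S\PP)\PP   <
      [2,3] "found" : PP
      [3,4] "that" : ((S\PP)\PP)\PP

[0,1] PP  lex  "park"
[1,2] PP  lex  "dog"
[2,3] PP  lex  "found"
[3,4] ((S\PP)\PP)\PP  lex  "that"
[2,4] (S\PP)\PP  <  k=3
[1,4] S\PP  <  k=2
[0,4] S  <  k=1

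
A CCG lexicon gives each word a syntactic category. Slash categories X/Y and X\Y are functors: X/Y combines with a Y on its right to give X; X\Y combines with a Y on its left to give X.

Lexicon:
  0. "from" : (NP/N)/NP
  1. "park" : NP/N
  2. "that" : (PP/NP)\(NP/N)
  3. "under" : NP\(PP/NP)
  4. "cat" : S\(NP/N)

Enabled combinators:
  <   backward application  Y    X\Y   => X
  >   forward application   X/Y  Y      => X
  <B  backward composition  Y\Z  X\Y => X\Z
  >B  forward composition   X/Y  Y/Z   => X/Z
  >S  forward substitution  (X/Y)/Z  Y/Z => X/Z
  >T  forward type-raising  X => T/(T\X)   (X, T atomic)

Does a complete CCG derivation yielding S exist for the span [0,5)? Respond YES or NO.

YES

[0,5] S   <
  [0,4] NP/N   >
    [0,1] "from" : (NP/N)/NP
    [1,4] NP   <
      [1,3] PP/NP   <
        [1,2] "park" : NP/N
        [2,3] "that" : (PP/NP)\(NP/N)
      [3,4] "under" : NP\(PP/NP)
  [4,5] "cat" : S\(NP/N)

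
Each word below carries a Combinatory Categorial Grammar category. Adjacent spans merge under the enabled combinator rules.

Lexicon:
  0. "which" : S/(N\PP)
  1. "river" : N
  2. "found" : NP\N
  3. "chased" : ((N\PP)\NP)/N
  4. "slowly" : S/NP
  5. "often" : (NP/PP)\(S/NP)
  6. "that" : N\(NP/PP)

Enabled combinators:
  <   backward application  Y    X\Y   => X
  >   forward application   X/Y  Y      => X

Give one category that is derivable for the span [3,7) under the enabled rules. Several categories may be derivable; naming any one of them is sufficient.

(N\PP)\NP

[0,7] S   >
  [0,1] "which" : S/(N\PP)
  [1,7] N\PP   <
    [1,3] NP   <
      [1,2] "river" : N
      [2,3] "found" : NP\N
    [3,7] (N\PP)\NP   >
      [3,4] "chased" : ((N\PP)\NP)/N
      [4,7] N   <
        [4,6] NP/PP   <
          [4,5] "slowly" : S/NP
          [5,6] "often" : (NP/PP)\(S/NP)
        [6,7] "that" : N\(NP/PP)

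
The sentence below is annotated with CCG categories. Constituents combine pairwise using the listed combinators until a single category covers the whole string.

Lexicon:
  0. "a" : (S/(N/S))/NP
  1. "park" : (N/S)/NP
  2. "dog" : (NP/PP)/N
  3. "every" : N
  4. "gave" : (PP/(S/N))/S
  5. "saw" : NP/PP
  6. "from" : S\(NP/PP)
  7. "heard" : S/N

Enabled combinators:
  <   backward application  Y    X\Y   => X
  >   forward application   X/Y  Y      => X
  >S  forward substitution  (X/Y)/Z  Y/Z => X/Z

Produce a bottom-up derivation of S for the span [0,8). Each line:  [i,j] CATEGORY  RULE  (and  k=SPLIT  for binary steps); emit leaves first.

[0,1] (S/(N/S))/NP  lex  "a"
[1,2] (N/S)/NP  lex  "park"
[0,2] S/NP  >S  k=1
[2,3] (NP/PP)/N  lex  "dog"
[3,4] N  lex  "every"
[2,4] NP/PP  >  k=3
[4,5] (PP/(S/N))/S  lex  "gave"
[5,6] NP/PP  lex  "saw"
[6,7] S\(NP/PP)  lex  "from"
[5,7] S  <  k=6
[4,7] PP/(S/N)  >  k=5
[7,8] S/N  lex  "heard"
[4,8] PP  >  k=7
[2,8] NP  >  k=4
[0,8] S  >  k=2

[0,8] S   >
  [0,2] S/NP   >S
    [0,1] "a" : (S/(N/S))/NP
    [1,2] "park" : (N/S)/NP
  [2,8] NP   >
    [2,4] NP/PP   >
      [2,3] "dog" : (NP/PP)/N
      [3,4] "every" : N
    [4,8] PP   >
      [4,7] PP/(S/N)   >
        [4,5] "gave" : (PP/(S/N))/S
        [5,7] S   <
          [5,6] "saw" : NP/PP
          [6,7] "from" : S\(NP/PP)
      [7,8] "heard" : S/N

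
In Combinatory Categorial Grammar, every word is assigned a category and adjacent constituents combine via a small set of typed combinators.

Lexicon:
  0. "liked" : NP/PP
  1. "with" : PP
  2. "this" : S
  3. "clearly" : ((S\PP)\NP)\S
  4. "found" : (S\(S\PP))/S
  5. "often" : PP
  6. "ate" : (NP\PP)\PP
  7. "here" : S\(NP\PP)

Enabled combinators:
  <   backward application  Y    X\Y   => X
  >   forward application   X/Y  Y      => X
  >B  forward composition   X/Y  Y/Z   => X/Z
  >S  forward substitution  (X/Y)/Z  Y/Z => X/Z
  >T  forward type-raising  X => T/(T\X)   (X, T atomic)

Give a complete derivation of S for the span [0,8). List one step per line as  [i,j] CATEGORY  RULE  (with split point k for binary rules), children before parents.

[0,8] S   <
  [0,4] S\PP   <
    [0,2] NP   >
      [0,1] "liked" : NP/PP
      [1,2] "with" : PP
    [2,4] (S\PP)\NP   <
      [2,3] "this" : S
      [3,4] "clearly" : ((S\PP)\NP)\S
  [4,8] S\(S\PP)   >
    [4,5] "found" : (S\(S\PP))/S
    [5,8] S   <
      [5,7] NP\PP   <
        [5,6] "often" : PP
        [6,7] "ate" : (NP\PP)\PP
      [7,8] "here" : S\(NP\PP)

[0,1] NP/PP  lex  "liked"
[1,2] PP  lex  "with"
[0,2] NP  >  k=1
[2,3] S  lex  "this"
[3,4] ((S\PP)\NP)\S  lex  "clearly"
[2,4] (S\PP)\NP  <  k=3
[0,4] S\PP  <  k=2
[4,5] (S\(S\PP))/S  lex  "found"
[5,6] PP  lex  "often"
[6,7] (NP\PP)\PP  lex  "ate"
[5,7] NP\PP  <  k=6
[7,8] S\(NP\PP)  lex  "here"
[5,8] S  <  k=7
[4,8] S\(S\PP)  >  k=5
[0,8] S  <  k=4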